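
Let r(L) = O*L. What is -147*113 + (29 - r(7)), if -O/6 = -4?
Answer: -16750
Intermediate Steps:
O = 24 (O = -6*(-4) = 24)
r(L) = 24*L
-147*113 + (29 - r(7)) = -147*113 + (29 - 24*7) = -16611 + (29 - 1*168) = -16611 + (29 - 168) = -16611 - 139 = -16750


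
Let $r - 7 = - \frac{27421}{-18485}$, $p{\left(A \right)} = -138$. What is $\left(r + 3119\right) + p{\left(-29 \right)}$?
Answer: $\frac{55260601}{18485} \approx 2989.5$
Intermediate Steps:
$r = \frac{156816}{18485}$ ($r = 7 - \frac{27421}{-18485} = 7 - - \frac{27421}{18485} = 7 + \frac{27421}{18485} = \frac{156816}{18485} \approx 8.4834$)
$\left(r + 3119\right) + p{\left(-29 \right)} = \left(\frac{156816}{18485} + 3119\right) - 138 = \frac{57811531}{18485} - 138 = \frac{55260601}{18485}$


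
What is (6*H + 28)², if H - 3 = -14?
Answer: 1444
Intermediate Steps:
H = -11 (H = 3 - 14 = -11)
(6*H + 28)² = (6*(-11) + 28)² = (-66 + 28)² = (-38)² = 1444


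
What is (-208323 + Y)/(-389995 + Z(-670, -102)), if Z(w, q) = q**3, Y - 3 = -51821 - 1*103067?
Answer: 363208/1451203 ≈ 0.25028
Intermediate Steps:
Y = -154885 (Y = 3 + (-51821 - 1*103067) = 3 + (-51821 - 103067) = 3 - 154888 = -154885)
(-208323 + Y)/(-389995 + Z(-670, -102)) = (-208323 - 154885)/(-389995 + (-102)**3) = -363208/(-389995 - 1061208) = -363208/(-1451203) = -363208*(-1/1451203) = 363208/1451203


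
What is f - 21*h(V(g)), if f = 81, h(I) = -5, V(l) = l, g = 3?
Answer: 186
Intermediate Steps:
f - 21*h(V(g)) = 81 - 21*(-5) = 81 + 105 = 186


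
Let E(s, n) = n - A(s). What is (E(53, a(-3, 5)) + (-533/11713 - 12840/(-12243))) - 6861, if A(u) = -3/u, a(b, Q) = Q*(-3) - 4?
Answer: -477240230/69377 ≈ -6878.9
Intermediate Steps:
a(b, Q) = -4 - 3*Q (a(b, Q) = -3*Q - 4 = -4 - 3*Q)
E(s, n) = n + 3/s (E(s, n) = n - (-3)/s = n + 3/s)
(E(53, a(-3, 5)) + (-533/11713 - 12840/(-12243))) - 6861 = (((-4 - 3*5) + 3/53) + (-533/11713 - 12840/(-12243))) - 6861 = (((-4 - 15) + 3*(1/53)) + (-533*1/11713 - 12840*(-1/12243))) - 6861 = ((-19 + 3/53) + (-41/901 + 4280/4081)) - 6861 = (-1004/53 + 69603/69377) - 6861 = -1244633/69377 - 6861 = -477240230/69377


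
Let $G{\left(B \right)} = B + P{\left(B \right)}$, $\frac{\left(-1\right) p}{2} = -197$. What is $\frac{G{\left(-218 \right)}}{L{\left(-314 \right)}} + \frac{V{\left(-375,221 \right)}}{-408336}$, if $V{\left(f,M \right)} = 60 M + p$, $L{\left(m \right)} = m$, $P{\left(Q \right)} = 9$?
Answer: $\frac{20263717}{32054376} \approx 0.63217$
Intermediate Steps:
$p = 394$ ($p = \left(-2\right) \left(-197\right) = 394$)
$V{\left(f,M \right)} = 394 + 60 M$ ($V{\left(f,M \right)} = 60 M + 394 = 394 + 60 M$)
$G{\left(B \right)} = 9 + B$ ($G{\left(B \right)} = B + 9 = 9 + B$)
$\frac{G{\left(-218 \right)}}{L{\left(-314 \right)}} + \frac{V{\left(-375,221 \right)}}{-408336} = \frac{9 - 218}{-314} + \frac{394 + 60 \cdot 221}{-408336} = \left(-209\right) \left(- \frac{1}{314}\right) + \left(394 + 13260\right) \left(- \frac{1}{408336}\right) = \frac{209}{314} + 13654 \left(- \frac{1}{408336}\right) = \frac{209}{314} - \frac{6827}{204168} = \frac{20263717}{32054376}$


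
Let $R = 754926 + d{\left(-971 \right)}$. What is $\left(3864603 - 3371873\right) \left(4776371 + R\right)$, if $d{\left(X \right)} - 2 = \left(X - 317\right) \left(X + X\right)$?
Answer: $3957900534350$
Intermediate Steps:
$d{\left(X \right)} = 2 + 2 X \left(-317 + X\right)$ ($d{\left(X \right)} = 2 + \left(X - 317\right) \left(X + X\right) = 2 + \left(-317 + X\right) 2 X = 2 + 2 X \left(-317 + X\right)$)
$R = 3256224$ ($R = 754926 + \left(2 - -615614 + 2 \left(-971\right)^{2}\right) = 754926 + \left(2 + 615614 + 2 \cdot 942841\right) = 754926 + \left(2 + 615614 + 1885682\right) = 754926 + 2501298 = 3256224$)
$\left(3864603 - 3371873\right) \left(4776371 + R\right) = \left(3864603 - 3371873\right) \left(4776371 + 3256224\right) = 492730 \cdot 8032595 = 3957900534350$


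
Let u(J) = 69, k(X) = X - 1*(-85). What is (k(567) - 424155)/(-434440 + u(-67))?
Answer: 423503/434371 ≈ 0.97498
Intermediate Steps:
k(X) = 85 + X (k(X) = X + 85 = 85 + X)
(k(567) - 424155)/(-434440 + u(-67)) = ((85 + 567) - 424155)/(-434440 + 69) = (652 - 424155)/(-434371) = -423503*(-1/434371) = 423503/434371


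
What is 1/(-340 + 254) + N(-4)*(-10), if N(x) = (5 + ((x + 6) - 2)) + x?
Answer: -861/86 ≈ -10.012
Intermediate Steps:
N(x) = 9 + 2*x (N(x) = (5 + ((6 + x) - 2)) + x = (5 + (4 + x)) + x = (9 + x) + x = 9 + 2*x)
1/(-340 + 254) + N(-4)*(-10) = 1/(-340 + 254) + (9 + 2*(-4))*(-10) = 1/(-86) + (9 - 8)*(-10) = -1/86 + 1*(-10) = -1/86 - 10 = -861/86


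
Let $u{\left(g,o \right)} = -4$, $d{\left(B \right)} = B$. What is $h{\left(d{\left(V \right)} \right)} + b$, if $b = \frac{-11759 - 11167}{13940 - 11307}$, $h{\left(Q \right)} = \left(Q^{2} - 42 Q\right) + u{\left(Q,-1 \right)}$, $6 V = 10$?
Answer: $- \frac{1894087}{23697} \approx -79.929$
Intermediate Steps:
$V = \frac{5}{3}$ ($V = \frac{1}{6} \cdot 10 = \frac{5}{3} \approx 1.6667$)
$h{\left(Q \right)} = -4 + Q^{2} - 42 Q$ ($h{\left(Q \right)} = \left(Q^{2} - 42 Q\right) - 4 = -4 + Q^{2} - 42 Q$)
$b = - \frac{22926}{2633} \approx -8.7072$
$h{\left(d{\left(V \right)} \right)} + b = \left(-4 + \left(\frac{5}{3}\right)^{2} - 70\right) - \frac{22926}{2633} = \left(-4 + \frac{25}{9} - 70\right) - \frac{22926}{2633} = - \frac{641}{9} - \frac{22926}{2633} = - \frac{1894087}{23697}$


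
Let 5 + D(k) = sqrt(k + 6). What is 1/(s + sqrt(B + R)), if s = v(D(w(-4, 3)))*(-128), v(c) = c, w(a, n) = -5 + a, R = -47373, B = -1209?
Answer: I/(-3*sqrt(5398) + 128*sqrt(3) + 640*I) ≈ 0.0015625 + 3.1476e-6*I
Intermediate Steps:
D(k) = -5 + sqrt(6 + k) (D(k) = -5 + sqrt(k + 6) = -5 + sqrt(6 + k))
s = 640 - 128*I*sqrt(3) (s = (-5 + sqrt(6 + (-5 - 4)))*(-128) = (-5 + sqrt(6 - 9))*(-128) = (-5 + sqrt(-3))*(-128) = (-5 + I*sqrt(3))*(-128) = 640 - 128*I*sqrt(3) ≈ 640.0 - 221.7*I)
1/(s + sqrt(B + R)) = 1/((640 - 128*I*sqrt(3)) + sqrt(-1209 - 47373)) = 1/((640 - 128*I*sqrt(3)) + sqrt(-48582)) = 1/((640 - 128*I*sqrt(3)) + 3*I*sqrt(5398)) = 1/(640 - 128*I*sqrt(3) + 3*I*sqrt(5398))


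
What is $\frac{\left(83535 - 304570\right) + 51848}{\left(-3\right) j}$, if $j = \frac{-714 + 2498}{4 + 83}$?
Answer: $\frac{4906423}{1784} \approx 2750.2$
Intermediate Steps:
$j = \frac{1784}{87} \approx 20.506$
$\frac{\left(83535 - 304570\right) + 51848}{\left(-3\right) j} = \frac{\left(83535 - 304570\right) + 51848}{\left(-3\right) \frac{1784}{87}} = \frac{-221035 + 51848}{- \frac{1784}{29}} = \left(-169187\right) \left(- \frac{29}{1784}\right) = \frac{4906423}{1784}$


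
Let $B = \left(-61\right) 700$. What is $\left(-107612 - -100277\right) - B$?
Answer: $35365$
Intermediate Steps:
$B = -42700$
$\left(-107612 - -100277\right) - B = \left(-107612 - -100277\right) - -42700 = \left(-107612 + 100277\right) + 42700 = -7335 + 42700 = 35365$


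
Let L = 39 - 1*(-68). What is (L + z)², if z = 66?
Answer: 29929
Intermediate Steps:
L = 107 (L = 39 + 68 = 107)
(L + z)² = (107 + 66)² = 173² = 29929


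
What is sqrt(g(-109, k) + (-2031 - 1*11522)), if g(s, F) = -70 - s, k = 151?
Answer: I*sqrt(13514) ≈ 116.25*I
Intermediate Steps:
sqrt(g(-109, k) + (-2031 - 1*11522)) = sqrt((-70 - 1*(-109)) + (-2031 - 1*11522)) = sqrt((-70 + 109) + (-2031 - 11522)) = sqrt(39 - 13553) = sqrt(-13514) = I*sqrt(13514)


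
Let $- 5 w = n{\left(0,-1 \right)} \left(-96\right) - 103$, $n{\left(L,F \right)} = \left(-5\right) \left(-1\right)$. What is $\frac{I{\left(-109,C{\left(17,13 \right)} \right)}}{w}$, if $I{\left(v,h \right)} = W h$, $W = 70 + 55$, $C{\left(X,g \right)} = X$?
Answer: $\frac{10625}{583} \approx 18.225$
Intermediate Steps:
$n{\left(L,F \right)} = 5$
$W = 125$
$I{\left(v,h \right)} = 125 h$
$w = \frac{583}{5}$ ($w = - \frac{5 \left(-96\right) - 103}{5} = - \frac{-480 - 103}{5} = \left(- \frac{1}{5}\right) \left(-583\right) = \frac{583}{5} \approx 116.6$)
$\frac{I{\left(-109,C{\left(17,13 \right)} \right)}}{w} = \frac{125 \cdot 17}{\frac{583}{5}} = 2125 \cdot \frac{5}{583} = \frac{10625}{583}$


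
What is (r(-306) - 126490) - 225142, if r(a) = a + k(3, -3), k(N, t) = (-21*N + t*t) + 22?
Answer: -351970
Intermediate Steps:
k(N, t) = 22 + t**2 - 21*N (k(N, t) = (-21*N + t**2) + 22 = (t**2 - 21*N) + 22 = 22 + t**2 - 21*N)
r(a) = -32 + a (r(a) = a + (22 + (-3)**2 - 21*3) = a + (22 + 9 - 63) = a - 32 = -32 + a)
(r(-306) - 126490) - 225142 = ((-32 - 306) - 126490) - 225142 = (-338 - 126490) - 225142 = -126828 - 225142 = -351970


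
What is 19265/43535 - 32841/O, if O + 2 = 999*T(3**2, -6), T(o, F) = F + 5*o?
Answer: -135837560/339216013 ≈ -0.40045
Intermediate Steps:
O = 38959 (O = -2 + 999*(-6 + 5*3**2) = -2 + 999*(-6 + 5*9) = -2 + 999*(-6 + 45) = -2 + 999*39 = -2 + 38961 = 38959)
19265/43535 - 32841/O = 19265/43535 - 32841/38959 = 19265*(1/43535) - 32841*1/38959 = 3853/8707 - 32841/38959 = -135837560/339216013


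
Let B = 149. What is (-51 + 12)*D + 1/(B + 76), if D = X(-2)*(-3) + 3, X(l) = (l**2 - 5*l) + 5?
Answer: 473851/225 ≈ 2106.0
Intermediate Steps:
X(l) = 5 + l**2 - 5*l
D = -54 (D = (5 + (-2)**2 - 5*(-2))*(-3) + 3 = (5 + 4 + 10)*(-3) + 3 = 19*(-3) + 3 = -57 + 3 = -54)
(-51 + 12)*D + 1/(B + 76) = (-51 + 12)*(-54) + 1/(149 + 76) = -39*(-54) + 1/225 = 2106 + 1/225 = 473851/225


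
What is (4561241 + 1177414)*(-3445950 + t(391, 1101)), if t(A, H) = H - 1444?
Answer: -19777086555915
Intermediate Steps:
t(A, H) = -1444 + H
(4561241 + 1177414)*(-3445950 + t(391, 1101)) = (4561241 + 1177414)*(-3445950 + (-1444 + 1101)) = 5738655*(-3445950 - 343) = 5738655*(-3446293) = -19777086555915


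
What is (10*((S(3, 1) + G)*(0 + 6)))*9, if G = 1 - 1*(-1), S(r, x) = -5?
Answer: -1620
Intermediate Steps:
G = 2 (G = 1 + 1 = 2)
(10*((S(3, 1) + G)*(0 + 6)))*9 = (10*((-5 + 2)*(0 + 6)))*9 = (10*(-3*6))*9 = (10*(-18))*9 = -180*9 = -1620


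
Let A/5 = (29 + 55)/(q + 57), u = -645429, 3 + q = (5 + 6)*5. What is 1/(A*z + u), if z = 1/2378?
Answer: -129601/83648243619 ≈ -1.5494e-6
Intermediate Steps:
q = 52 (q = -3 + (5 + 6)*5 = -3 + 11*5 = -3 + 55 = 52)
z = 1/2378 ≈ 0.00042052
A = 420/109 (A = 5*((29 + 55)/(52 + 57)) = 5*(84/109) = 420/109 ≈ 3.8532)
1/(A*z + u) = 1/((420/109)*(1/2378) - 645429) = 1/(210/129601 - 645429) = 1/(-83648243619/129601) = -129601/83648243619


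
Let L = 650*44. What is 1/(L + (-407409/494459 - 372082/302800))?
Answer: 74861092600/2140873576990581 ≈ 3.4968e-5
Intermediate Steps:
L = 28600
1/(L + (-407409/494459 - 372082/302800)) = 1/(28600 + (-407409/494459 - 372082/302800)) = 1/(28600 + (-407409*1/494459 - 372082*1/302800)) = 1/(28600 + (-407409/494459 - 186041/151400)) = 1/(28600 - 153671369419/74861092600) = 1/(2140873576990581/74861092600) = 74861092600/2140873576990581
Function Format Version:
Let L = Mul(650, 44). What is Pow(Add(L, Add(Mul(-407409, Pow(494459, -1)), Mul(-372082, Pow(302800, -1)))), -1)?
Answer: Rational(74861092600, 2140873576990581) ≈ 3.4968e-5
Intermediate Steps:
L = 28600
Pow(Add(L, Add(Mul(-407409, Pow(494459, -1)), Mul(-372082, Pow(302800, -1)))), -1) = Pow(Add(28600, Add(Mul(-407409, Pow(494459, -1)), Mul(-372082, Pow(302800, -1)))), -1) = Pow(Add(28600, Add(Mul(-407409, Rational(1, 494459)), Mul(-372082, Rational(1, 302800)))), -1) = Pow(Add(28600, Add(Rational(-407409, 494459), Rational(-186041, 151400))), -1) = Pow(Add(28600, Rational(-153671369419, 74861092600)), -1) = Pow(Rational(2140873576990581, 74861092600), -1) = Rational(74861092600, 2140873576990581)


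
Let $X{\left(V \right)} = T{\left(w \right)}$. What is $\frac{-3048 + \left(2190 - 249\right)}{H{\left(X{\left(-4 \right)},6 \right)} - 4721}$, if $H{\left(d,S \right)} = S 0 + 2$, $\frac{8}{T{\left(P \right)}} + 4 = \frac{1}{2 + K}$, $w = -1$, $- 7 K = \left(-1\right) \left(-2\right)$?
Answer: $\frac{369}{1573} \approx 0.23458$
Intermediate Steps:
$K = - \frac{2}{7}$ ($K = - \frac{\left(-1\right) \left(-2\right)}{7} = \left(- \frac{1}{7}\right) 2 = - \frac{2}{7} \approx -0.28571$)
$T{\left(P \right)} = - \frac{96}{41}$ ($T{\left(P \right)} = \frac{8}{-4 + \frac{1}{2 - \frac{2}{7}}} = \frac{8}{-4 + \frac{1}{\frac{12}{7}}} = \frac{8}{-4 + \frac{7}{12}} = \frac{8}{- \frac{41}{12}} = 8 \left(- \frac{12}{41}\right) = - \frac{96}{41}$)
$X{\left(V \right)} = - \frac{96}{41}$
$H{\left(d,S \right)} = 2$ ($H{\left(d,S \right)} = 0 + 2 = 2$)
$\frac{-3048 + \left(2190 - 249\right)}{H{\left(X{\left(-4 \right)},6 \right)} - 4721} = \frac{-3048 + \left(2190 - 249\right)}{2 - 4721} = \frac{-3048 + \left(2190 - 249\right)}{-4719} = \left(-3048 + 1941\right) \left(- \frac{1}{4719}\right) = \left(-1107\right) \left(- \frac{1}{4719}\right) = \frac{369}{1573}$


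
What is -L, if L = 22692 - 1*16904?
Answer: -5788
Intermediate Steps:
L = 5788 (L = 22692 - 16904 = 5788)
-L = -1*5788 = -5788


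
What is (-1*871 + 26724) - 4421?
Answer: 21432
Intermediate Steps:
(-1*871 + 26724) - 4421 = (-871 + 26724) - 4421 = 25853 - 4421 = 21432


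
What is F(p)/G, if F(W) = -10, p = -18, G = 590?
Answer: -1/59 ≈ -0.016949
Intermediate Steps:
F(p)/G = -10/590 = -10*1/590 = -1/59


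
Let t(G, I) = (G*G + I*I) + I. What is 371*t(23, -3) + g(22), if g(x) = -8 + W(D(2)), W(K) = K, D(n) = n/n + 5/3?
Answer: 595439/3 ≈ 1.9848e+5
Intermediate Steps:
D(n) = 8/3 (D(n) = 1 + 5*(1/3) = 1 + 5/3 = 8/3)
t(G, I) = I + G**2 + I**2 (t(G, I) = (G**2 + I**2) + I = I + G**2 + I**2)
g(x) = -16/3 (g(x) = -8 + 8/3 = -16/3)
371*t(23, -3) + g(22) = 371*(-3 + 23**2 + (-3)**2) - 16/3 = 371*(-3 + 529 + 9) - 16/3 = 371*535 - 16/3 = 198485 - 16/3 = 595439/3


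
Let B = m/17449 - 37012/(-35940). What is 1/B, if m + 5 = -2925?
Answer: 156779265/135129547 ≈ 1.1602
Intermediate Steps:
m = -2930 (m = -5 - 2925 = -2930)
B = 135129547/156779265 (B = -2930/17449 - 37012/(-35940) = -2930*1/17449 - 37012*(-1/35940) = -2930/17449 + 9253/8985 = 135129547/156779265 ≈ 0.86191)
1/B = 1/(135129547/156779265) = 156779265/135129547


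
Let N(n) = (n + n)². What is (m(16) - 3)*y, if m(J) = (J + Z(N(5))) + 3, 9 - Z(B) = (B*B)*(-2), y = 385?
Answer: 7709625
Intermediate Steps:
N(n) = 4*n² (N(n) = (2*n)² = 4*n²)
Z(B) = 9 + 2*B² (Z(B) = 9 - B*B*(-2) = 9 - B²*(-2) = 9 - (-2)*B² = 9 + 2*B²)
m(J) = 20012 + J (m(J) = (J + (9 + 2*(4*5²)²)) + 3 = (J + (9 + 2*(4*25)²)) + 3 = (J + (9 + 2*100²)) + 3 = (J + (9 + 2*10000)) + 3 = (J + (9 + 20000)) + 3 = (J + 20009) + 3 = (20009 + J) + 3 = 20012 + J)
(m(16) - 3)*y = ((20012 + 16) - 3)*385 = (20028 - 3)*385 = 20025*385 = 7709625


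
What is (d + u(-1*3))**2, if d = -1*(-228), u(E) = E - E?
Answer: 51984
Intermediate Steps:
u(E) = 0
d = 228
(d + u(-1*3))**2 = (228 + 0)**2 = 228**2 = 51984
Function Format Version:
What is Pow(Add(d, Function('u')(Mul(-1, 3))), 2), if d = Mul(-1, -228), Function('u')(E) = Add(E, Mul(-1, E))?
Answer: 51984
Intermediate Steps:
Function('u')(E) = 0
d = 228
Pow(Add(d, Function('u')(Mul(-1, 3))), 2) = Pow(Add(228, 0), 2) = Pow(228, 2) = 51984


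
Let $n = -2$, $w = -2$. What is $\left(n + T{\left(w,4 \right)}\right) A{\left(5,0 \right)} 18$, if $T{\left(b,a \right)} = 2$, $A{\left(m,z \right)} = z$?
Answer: $0$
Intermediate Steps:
$\left(n + T{\left(w,4 \right)}\right) A{\left(5,0 \right)} 18 = \left(-2 + 2\right) 0 \cdot 18 = 0 \cdot 0 \cdot 18 = 0 \cdot 18 = 0$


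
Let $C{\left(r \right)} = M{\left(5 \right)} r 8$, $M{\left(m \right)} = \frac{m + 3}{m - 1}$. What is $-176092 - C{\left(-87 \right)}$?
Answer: $-174700$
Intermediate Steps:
$M{\left(m \right)} = \frac{3 + m}{-1 + m}$
$C{\left(r \right)} = 16 r$ ($C{\left(r \right)} = \frac{3 + 5}{-1 + 5} r 8 = \frac{1}{4} \cdot 8 r 8 = 2 r 8 = 16 r$)
$-176092 - C{\left(-87 \right)} = -176092 - 16 \left(-87\right) = -176092 - -1392 = -176092 + 1392 = -174700$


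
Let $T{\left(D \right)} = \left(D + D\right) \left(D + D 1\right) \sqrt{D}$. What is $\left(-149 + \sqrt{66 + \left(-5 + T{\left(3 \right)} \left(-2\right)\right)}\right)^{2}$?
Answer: $\left(149 - \sqrt{61 - 72 \sqrt{3}}\right)^{2} \approx 22137.0 - 2378.5 i$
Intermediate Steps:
$T{\left(D \right)} = 4 D^{\frac{5}{2}}$ ($T{\left(D \right)} = 2 D \left(D + D\right) \sqrt{D} = 2 D 2 D \sqrt{D} = 4 D^{2} \sqrt{D} = 4 D^{\frac{5}{2}}$)
$\left(-149 + \sqrt{66 + \left(-5 + T{\left(3 \right)} \left(-2\right)\right)}\right)^{2} = \left(-149 + \sqrt{66 + \left(-5 + 4 \cdot 3^{\frac{5}{2}} \left(-2\right)\right)}\right)^{2} = \left(-149 + \sqrt{66 + \left(-5 + 4 \cdot 9 \sqrt{3} \left(-2\right)\right)}\right)^{2} = \left(-149 + \sqrt{66 + \left(-5 + 36 \sqrt{3} \left(-2\right)\right)}\right)^{2} = \left(-149 + \sqrt{66 - \left(5 + 72 \sqrt{3}\right)}\right)^{2} = \left(-149 + \sqrt{61 - 72 \sqrt{3}}\right)^{2}$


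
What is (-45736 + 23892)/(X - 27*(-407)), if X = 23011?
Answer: -5461/8500 ≈ -0.64247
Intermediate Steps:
(-45736 + 23892)/(X - 27*(-407)) = (-45736 + 23892)/(23011 - 27*(-407)) = -21844/(23011 + 10989) = -21844/34000 = -21844*1/34000 = -5461/8500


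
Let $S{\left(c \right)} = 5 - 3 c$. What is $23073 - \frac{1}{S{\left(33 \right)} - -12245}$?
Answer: $\frac{280360022}{12151} \approx 23073.0$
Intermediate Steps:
$23073 - \frac{1}{S{\left(33 \right)} - -12245} = 23073 - \frac{1}{\left(5 - 99\right) - -12245} = 23073 - \frac{1}{\left(5 - 99\right) + 12245} = 23073 - \frac{1}{-94 + 12245} = 23073 - \frac{1}{12151} = \frac{280360022}{12151}$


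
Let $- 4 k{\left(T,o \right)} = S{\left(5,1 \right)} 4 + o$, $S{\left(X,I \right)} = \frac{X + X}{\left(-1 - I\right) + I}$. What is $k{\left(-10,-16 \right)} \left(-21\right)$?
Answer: $-294$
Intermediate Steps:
$S{\left(X,I \right)} = - 2 X$ ($S{\left(X,I \right)} = \frac{2 X}{-1} = 2 X \left(-1\right) = - 2 X$)
$k{\left(T,o \right)} = 10 - \frac{o}{4}$ ($k{\left(T,o \right)} = - \frac{\left(-2\right) 5 \cdot 4 + o}{4} = - \frac{\left(-10\right) 4 + o}{4} = - \frac{-40 + o}{4} = 10 - \frac{o}{4}$)
$k{\left(-10,-16 \right)} \left(-21\right) = \left(10 - -4\right) \left(-21\right) = \left(10 + 4\right) \left(-21\right) = 14 \left(-21\right) = -294$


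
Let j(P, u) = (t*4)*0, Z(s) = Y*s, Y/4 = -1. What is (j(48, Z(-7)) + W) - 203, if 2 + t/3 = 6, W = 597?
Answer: 394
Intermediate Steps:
Y = -4 (Y = 4*(-1) = -4)
t = 12 (t = -6 + 3*6 = -6 + 18 = 12)
Z(s) = -4*s
j(P, u) = 0 (j(P, u) = (12*4)*0 = 48*0 = 0)
(j(48, Z(-7)) + W) - 203 = (0 + 597) - 203 = 597 - 203 = 394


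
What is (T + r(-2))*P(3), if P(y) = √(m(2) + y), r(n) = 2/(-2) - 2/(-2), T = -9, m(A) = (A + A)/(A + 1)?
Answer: -3*√39 ≈ -18.735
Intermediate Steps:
m(A) = 2*A/(1 + A) (m(A) = (2*A)/(1 + A) = 2*A/(1 + A))
r(n) = 0 (r(n) = 2*(-½) - 2*(-½) = -1 + 1 = 0)
P(y) = √(4/3 + y) (P(y) = √(2*2/(1 + 2) + y) = √(2*2/3 + y) = √(2*2*(⅓) + y) = √(4/3 + y))
(T + r(-2))*P(3) = (-9 + 0)*(√(12 + 9*3)/3) = -3*√(12 + 27) = -3*√39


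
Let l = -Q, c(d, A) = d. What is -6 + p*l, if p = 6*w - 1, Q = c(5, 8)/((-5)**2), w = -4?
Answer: -1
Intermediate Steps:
Q = 1/5 (Q = 5/((-5)**2) = 5/25 = 5*(1/25) = 1/5 ≈ 0.20000)
l = -1/5 (l = -1*1/5 = -1/5 ≈ -0.20000)
p = -25 (p = 6*(-4) - 1 = -24 - 1 = -25)
-6 + p*l = -6 - 25*(-1/5) = -6 + 5 = -1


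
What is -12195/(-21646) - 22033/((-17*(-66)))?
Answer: -10528262/551973 ≈ -19.074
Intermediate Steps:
-12195/(-21646) - 22033/((-17*(-66))) = -12195*(-1/21646) - 22033/1122 = 12195/21646 - 22033*1/1122 = 12195/21646 - 2003/102 = -10528262/551973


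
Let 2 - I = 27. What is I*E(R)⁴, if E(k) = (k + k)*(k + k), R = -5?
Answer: -2500000000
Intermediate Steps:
I = -25 (I = 2 - 1*27 = 2 - 27 = -25)
E(k) = 4*k² (E(k) = (2*k)*(2*k) = 4*k²)
I*E(R)⁴ = -25*(4*(-5)²)⁴ = -25*(4*25)⁴ = -25*100⁴ = -25*100000000 = -2500000000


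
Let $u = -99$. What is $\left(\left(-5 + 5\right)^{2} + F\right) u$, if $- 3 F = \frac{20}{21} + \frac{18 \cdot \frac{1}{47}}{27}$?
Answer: $\frac{10494}{329} \approx 31.897$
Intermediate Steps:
$F = - \frac{106}{329}$ ($F = - \frac{\frac{20}{21} + \frac{18 \cdot \frac{1}{47}}{27}}{3} = - \frac{20 \cdot \frac{1}{21} + 18 \cdot \frac{1}{47} \cdot \frac{1}{27}}{3} = - \frac{\frac{20}{21} + \frac{18}{47} \cdot \frac{1}{27}}{3} = - \frac{\frac{20}{21} + \frac{2}{141}}{3} = \left(- \frac{1}{3}\right) \frac{318}{329} = - \frac{106}{329} \approx -0.32219$)
$\left(\left(-5 + 5\right)^{2} + F\right) u = \left(\left(-5 + 5\right)^{2} - \frac{106}{329}\right) \left(-99\right) = \left(0^{2} - \frac{106}{329}\right) \left(-99\right) = \left(0 - \frac{106}{329}\right) \left(-99\right) = \left(- \frac{106}{329}\right) \left(-99\right) = \frac{10494}{329}$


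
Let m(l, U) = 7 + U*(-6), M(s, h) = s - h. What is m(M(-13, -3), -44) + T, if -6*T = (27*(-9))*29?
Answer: 2891/2 ≈ 1445.5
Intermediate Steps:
T = 2349/2 (T = -27*(-9)*29/6 = -(-81)*29/2 = -⅙*(-7047) = 2349/2 ≈ 1174.5)
m(l, U) = 7 - 6*U
m(M(-13, -3), -44) + T = (7 - 6*(-44)) + 2349/2 = (7 + 264) + 2349/2 = 271 + 2349/2 = 2891/2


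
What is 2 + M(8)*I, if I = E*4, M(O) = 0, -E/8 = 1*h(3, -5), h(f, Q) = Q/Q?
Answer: 2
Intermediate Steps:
h(f, Q) = 1
E = -8 ≈ -8.0000
I = -32 (I = -8*4 = -32)
2 + M(8)*I = 2 + 0*(-32) = 2 + 0 = 2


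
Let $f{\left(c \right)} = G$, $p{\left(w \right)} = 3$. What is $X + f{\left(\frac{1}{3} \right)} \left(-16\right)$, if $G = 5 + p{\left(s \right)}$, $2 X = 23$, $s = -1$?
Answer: $- \frac{233}{2} \approx -116.5$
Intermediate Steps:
$X = \frac{23}{2}$ ($X = \frac{1}{2} \cdot 23 = \frac{23}{2} \approx 11.5$)
$G = 8$ ($G = 5 + 3 = 8$)
$f{\left(c \right)} = 8$
$X + f{\left(\frac{1}{3} \right)} \left(-16\right) = \frac{23}{2} + 8 \left(-16\right) = \frac{23}{2} - 128 = - \frac{233}{2}$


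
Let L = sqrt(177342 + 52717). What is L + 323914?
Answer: 323914 + sqrt(230059) ≈ 3.2439e+5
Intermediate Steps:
L = sqrt(230059) ≈ 479.64
L + 323914 = sqrt(230059) + 323914 = 323914 + sqrt(230059)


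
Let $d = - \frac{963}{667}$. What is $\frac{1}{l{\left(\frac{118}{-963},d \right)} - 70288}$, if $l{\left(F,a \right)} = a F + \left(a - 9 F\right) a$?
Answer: $- \frac{444889}{31270060311} \approx -1.4227 \cdot 10^{-5}$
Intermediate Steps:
$d = - \frac{963}{667}$ ($d = \left(-963\right) \frac{1}{667} = - \frac{963}{667} \approx -1.4438$)
$l{\left(F,a \right)} = F a + a \left(a - 9 F\right)$
$\frac{1}{l{\left(\frac{118}{-963},d \right)} - 70288} = \frac{1}{- \frac{963 \left(- \frac{963}{667} - 8 \frac{118}{-963}\right)}{667} - 70288} = \frac{1}{- \frac{963 \left(- \frac{963}{667} - 8 \cdot 118 \left(- \frac{1}{963}\right)\right)}{667} - 70288} = \frac{1}{- \frac{963 \left(- \frac{963}{667} - - \frac{944}{963}\right)}{667} - 70288} = \frac{1}{- \frac{963 \left(- \frac{963}{667} + \frac{944}{963}\right)}{667} - 70288} = \frac{1}{\left(- \frac{963}{667}\right) \left(- \frac{297721}{642321}\right) - 70288} = \frac{1}{\frac{297721}{444889} - 70288} = \frac{1}{- \frac{31270060311}{444889}} = - \frac{444889}{31270060311}$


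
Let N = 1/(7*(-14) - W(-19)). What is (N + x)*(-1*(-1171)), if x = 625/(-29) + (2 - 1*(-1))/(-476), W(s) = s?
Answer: -27545640267/1090516 ≈ -25259.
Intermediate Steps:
x = -297587/13804 (x = 625*(-1/29) + (2 + 1)*(-1/476) = -625/29 + 3*(-1/476) = -625/29 - 3/476 = -297587/13804 ≈ -21.558)
N = -1/79 (N = 1/(7*(-14) - 1*(-19)) = 1/(-98 + 19) = 1/(-79) = -1/79 ≈ -0.012658)
(N + x)*(-1*(-1171)) = (-1/79 - 297587/13804)*(-1*(-1171)) = -23523177/1090516*1171 = -27545640267/1090516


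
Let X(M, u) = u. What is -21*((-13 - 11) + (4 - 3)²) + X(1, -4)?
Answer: 479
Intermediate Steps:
-21*((-13 - 11) + (4 - 3)²) + X(1, -4) = -21*((-13 - 11) + (4 - 3)²) - 4 = -21*(-24 + 1²) - 4 = -21*(-24 + 1) - 4 = -21*(-23) - 4 = 483 - 4 = 479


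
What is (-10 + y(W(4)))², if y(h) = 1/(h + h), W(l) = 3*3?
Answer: 32041/324 ≈ 98.892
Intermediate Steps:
W(l) = 9
y(h) = 1/(2*h)
(-10 + y(W(4)))² = (-10 + (½)/9)² = (-10 + (½)*(⅑))² = (-10 + 1/18)² = (-179/18)² = 32041/324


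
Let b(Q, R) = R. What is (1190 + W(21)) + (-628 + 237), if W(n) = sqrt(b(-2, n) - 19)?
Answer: 799 + sqrt(2) ≈ 800.41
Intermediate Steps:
W(n) = sqrt(-19 + n) (W(n) = sqrt(n - 19) = sqrt(-19 + n))
(1190 + W(21)) + (-628 + 237) = (1190 + sqrt(-19 + 21)) + (-628 + 237) = (1190 + sqrt(2)) - 391 = 799 + sqrt(2)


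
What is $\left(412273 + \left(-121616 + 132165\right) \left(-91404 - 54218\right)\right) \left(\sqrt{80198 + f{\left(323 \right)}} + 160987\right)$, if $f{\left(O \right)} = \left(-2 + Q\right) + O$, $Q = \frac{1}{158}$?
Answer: $-247236462200335 - \frac{1535754205 \sqrt{2010076474}}{158} \approx -2.4767 \cdot 10^{14}$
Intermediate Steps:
$Q = \frac{1}{158} \approx 0.0063291$
$f{\left(O \right)} = - \frac{315}{158} + O$ ($f{\left(O \right)} = \left(-2 + \frac{1}{158}\right) + O = - \frac{315}{158} + O$)
$\left(412273 + \left(-121616 + 132165\right) \left(-91404 - 54218\right)\right) \left(\sqrt{80198 + f{\left(323 \right)}} + 160987\right) = \left(412273 + \left(-121616 + 132165\right) \left(-91404 - 54218\right)\right) \left(\sqrt{80198 + \left(- \frac{315}{158} + 323\right)} + 160987\right) = \left(412273 + 10549 \left(-145622\right)\right) \left(\sqrt{80198 + \frac{50719}{158}} + 160987\right) = \left(412273 - 1536166478\right) \left(\sqrt{\frac{12722003}{158}} + 160987\right) = - 1535754205 \left(\frac{\sqrt{2010076474}}{158} + 160987\right) = - 1535754205 \left(160987 + \frac{\sqrt{2010076474}}{158}\right) = -247236462200335 - \frac{1535754205 \sqrt{2010076474}}{158}$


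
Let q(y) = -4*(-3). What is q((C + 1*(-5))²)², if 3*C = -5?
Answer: 144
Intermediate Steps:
C = -5/3 (C = (⅓)*(-5) = -5/3 ≈ -1.6667)
q(y) = 12
q((C + 1*(-5))²)² = 12² = 144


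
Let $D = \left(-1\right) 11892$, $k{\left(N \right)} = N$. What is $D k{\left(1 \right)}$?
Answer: $-11892$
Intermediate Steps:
$D = -11892$
$D k{\left(1 \right)} = \left(-11892\right) 1 = -11892$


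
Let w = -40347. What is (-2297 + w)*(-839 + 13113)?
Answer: -523412456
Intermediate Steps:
(-2297 + w)*(-839 + 13113) = (-2297 - 40347)*(-839 + 13113) = -42644*12274 = -523412456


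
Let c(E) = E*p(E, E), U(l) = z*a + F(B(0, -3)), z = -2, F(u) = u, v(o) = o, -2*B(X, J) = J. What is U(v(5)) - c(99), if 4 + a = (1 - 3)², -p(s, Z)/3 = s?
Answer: 58809/2 ≈ 29405.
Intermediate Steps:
B(X, J) = -J/2
p(s, Z) = -3*s
a = 0 (a = -4 + (1 - 3)² = -4 + (-2)² = -4 + 4 = 0)
U(l) = 3/2 (U(l) = -2*0 - ½*(-3) = 0 + 3/2 = 3/2)
c(E) = -3*E² (c(E) = E*(-3*E) = -3*E²)
U(v(5)) - c(99) = 3/2 - (-3)*99² = 3/2 - (-3)*9801 = 3/2 - 1*(-29403) = 3/2 + 29403 = 58809/2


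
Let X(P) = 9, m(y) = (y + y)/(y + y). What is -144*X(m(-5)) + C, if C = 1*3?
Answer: -1293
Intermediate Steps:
m(y) = 1 (m(y) = (2*y)/((2*y)) = (2*y)*(1/(2*y)) = 1)
C = 3
-144*X(m(-5)) + C = -144*9 + 3 = -1296 + 3 = -1293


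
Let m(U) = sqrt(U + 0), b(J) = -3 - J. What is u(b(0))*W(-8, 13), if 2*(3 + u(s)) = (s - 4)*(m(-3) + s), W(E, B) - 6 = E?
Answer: -15 + 7*I*sqrt(3) ≈ -15.0 + 12.124*I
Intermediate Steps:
W(E, B) = 6 + E
m(U) = sqrt(U)
u(s) = -3 + (-4 + s)*(s + I*sqrt(3))/2 (u(s) = -3 + ((s - 4)*(sqrt(-3) + s))/2 = -3 + ((-4 + s)*(I*sqrt(3) + s))/2 = -3 + ((-4 + s)*(s + I*sqrt(3)))/2 = -3 + (-4 + s)*(s + I*sqrt(3))/2)
u(b(0))*W(-8, 13) = (-3 + (-3 - 1*0)**2/2 - 2*(-3 - 1*0) - 2*I*sqrt(3) + I*(-3 - 1*0)*sqrt(3)/2)*(6 - 8) = (-3 + (-3 + 0)**2/2 - 2*(-3 + 0) - 2*I*sqrt(3) + I*(-3 + 0)*sqrt(3)/2)*(-2) = (-3 + (1/2)*(-3)**2 - 2*(-3) - 2*I*sqrt(3) + (1/2)*I*(-3)*sqrt(3))*(-2) = (-3 + (1/2)*9 + 6 - 2*I*sqrt(3) - 3*I*sqrt(3)/2)*(-2) = (-3 + 9/2 + 6 - 2*I*sqrt(3) - 3*I*sqrt(3)/2)*(-2) = (15/2 - 7*I*sqrt(3)/2)*(-2) = -15 + 7*I*sqrt(3)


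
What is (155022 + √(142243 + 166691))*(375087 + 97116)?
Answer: 73201853466 + 4249827*√3814 ≈ 7.3464e+10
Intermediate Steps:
(155022 + √(142243 + 166691))*(375087 + 97116) = (155022 + √308934)*472203 = (155022 + 9*√3814)*472203 = 73201853466 + 4249827*√3814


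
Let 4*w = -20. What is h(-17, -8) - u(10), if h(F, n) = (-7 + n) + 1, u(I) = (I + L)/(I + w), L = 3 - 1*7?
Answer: -76/5 ≈ -15.200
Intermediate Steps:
L = -4 (L = 3 - 7 = -4)
w = -5 (w = (1/4)*(-20) = -5)
u(I) = (-4 + I)/(-5 + I) (u(I) = (I - 4)/(I - 5) = (-4 + I)/(-5 + I))
h(F, n) = -6 + n
h(-17, -8) - u(10) = (-6 - 8) - (-4 + 10)/(-5 + 10) = -14 - 6/5 = -76/5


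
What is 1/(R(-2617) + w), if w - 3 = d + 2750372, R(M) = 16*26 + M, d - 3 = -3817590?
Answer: -1/1069413 ≈ -9.3509e-7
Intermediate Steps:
d = -3817587 (d = 3 - 3817590 = -3817587)
R(M) = 416 + M
w = -1067212 (w = 3 + (-3817587 + 2750372) = 3 - 1067215 = -1067212)
1/(R(-2617) + w) = 1/((416 - 2617) - 1067212) = 1/(-2201 - 1067212) = 1/(-1069413) = -1/1069413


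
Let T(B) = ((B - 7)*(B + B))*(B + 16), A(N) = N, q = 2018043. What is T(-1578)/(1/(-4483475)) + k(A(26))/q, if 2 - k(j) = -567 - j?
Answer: 70695612080698860981595/2018043 ≈ 3.5032e+16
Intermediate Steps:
k(j) = 569 + j (k(j) = 2 - (-567 - j) = 2 + (567 + j) = 569 + j)
T(B) = 2*B*(-7 + B)*(16 + B) (T(B) = ((-7 + B)*(2*B))*(16 + B) = (2*B*(-7 + B))*(16 + B) = 2*B*(-7 + B)*(16 + B))
T(-1578)/(1/(-4483475)) + k(A(26))/q = (2*(-1578)*(-112 + (-1578)² + 9*(-1578)))/(1/(-4483475)) + (569 + 26)/2018043 = (2*(-1578)*(-112 + 2490084 - 14202))/(-1/4483475) + 595*(1/2018043) = (2*(-1578)*2475770)*(-4483475) + 595/2018043 = -7813530120*(-4483475) + 595/2018043 = 35031766954767000 + 595/2018043 = 70695612080698860981595/2018043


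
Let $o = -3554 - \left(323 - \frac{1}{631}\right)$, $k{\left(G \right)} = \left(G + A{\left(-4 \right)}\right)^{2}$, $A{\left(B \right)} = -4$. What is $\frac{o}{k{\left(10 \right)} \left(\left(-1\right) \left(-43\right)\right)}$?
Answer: $- \frac{407731}{162798} \approx -2.5045$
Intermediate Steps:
$k{\left(G \right)} = \left(-4 + G\right)^{2}$ ($k{\left(G \right)} = \left(G - 4\right)^{2} = \left(-4 + G\right)^{2}$)
$o = - \frac{2446386}{631}$ ($o = -3554 - \left(323 - \frac{1}{631}\right) = -3554 - \frac{203812}{631} = - \frac{2446386}{631} \approx -3877.0$)
$\frac{o}{k{\left(10 \right)} \left(\left(-1\right) \left(-43\right)\right)} = - \frac{2446386}{631 \left(-4 + 10\right)^{2} \left(\left(-1\right) \left(-43\right)\right)} = - \frac{2446386}{631 \cdot 6^{2} \cdot 43} = - \frac{2446386}{631 \cdot 36 \cdot 43} = - \frac{2446386}{631 \cdot 1548} = \left(- \frac{2446386}{631}\right) \frac{1}{1548} = - \frac{407731}{162798}$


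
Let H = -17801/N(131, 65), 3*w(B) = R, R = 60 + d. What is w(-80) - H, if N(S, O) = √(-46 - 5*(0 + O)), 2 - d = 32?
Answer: 10 - 2543*I*√371/53 ≈ 10.0 - 924.18*I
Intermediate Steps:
d = -30 (d = 2 - 1*32 = 2 - 32 = -30)
R = 30 (R = 60 - 30 = 30)
w(B) = 10 (w(B) = (⅓)*30 = 10)
N(S, O) = √(-46 - 5*O)
H = 2543*I*√371/53 (H = -17801/√(-46 - 5*65) = -17801/√(-46 - 325) = -17801*(-I*√371/371) = -(-2543)*I*√371/53 = 2543*I*√371/53 ≈ 924.18*I)
w(-80) - H = 10 - 2543*I*√371/53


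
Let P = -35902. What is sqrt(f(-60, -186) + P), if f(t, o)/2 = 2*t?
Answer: I*sqrt(36142) ≈ 190.11*I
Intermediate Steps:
f(t, o) = 4*t (f(t, o) = 2*(2*t) = 4*t)
sqrt(f(-60, -186) + P) = sqrt(4*(-60) - 35902) = sqrt(-240 - 35902) = sqrt(-36142) = I*sqrt(36142)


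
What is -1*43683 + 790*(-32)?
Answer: -68963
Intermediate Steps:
-1*43683 + 790*(-32) = -43683 - 25280 = -68963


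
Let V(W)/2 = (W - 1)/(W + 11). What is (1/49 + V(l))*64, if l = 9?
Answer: 12864/245 ≈ 52.506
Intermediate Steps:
V(W) = 2*(-1 + W)/(11 + W) (V(W) = 2*((W - 1)/(W + 11)) = 2*((-1 + W)/(11 + W)) = 2*(-1 + W)/(11 + W))
(1/49 + V(l))*64 = (1/49 + 2*(-1 + 9)/(11 + 9))*64 = (1/49 + 2*8/20)*64 = (1/49 + 2*(1/20)*8)*64 = (1/49 + ⅘)*64 = (201/245)*64 = 12864/245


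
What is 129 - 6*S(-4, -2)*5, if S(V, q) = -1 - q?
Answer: 99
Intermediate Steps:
129 - 6*S(-4, -2)*5 = 129 - 6*(-1 - 1*(-2))*5 = 129 - 6*(-1 + 2)*5 = 129 - 6*1*5 = 129 - 6*5 = 129 - 30 = 99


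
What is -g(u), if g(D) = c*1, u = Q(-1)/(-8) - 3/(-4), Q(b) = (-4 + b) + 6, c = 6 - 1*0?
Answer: -6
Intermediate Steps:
c = 6 (c = 6 + 0 = 6)
Q(b) = 2 + b
u = 5/8 (u = (2 - 1)/(-8) - 3/(-4) = 1*(-⅛) - 3*(-¼) = -⅛ + ¾ = 5/8 ≈ 0.62500)
g(D) = 6 (g(D) = 6*1 = 6)
-g(u) = -1*6 = -6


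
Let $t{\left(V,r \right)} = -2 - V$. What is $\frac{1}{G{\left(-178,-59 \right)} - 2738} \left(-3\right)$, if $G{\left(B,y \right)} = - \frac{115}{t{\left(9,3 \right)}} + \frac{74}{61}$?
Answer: $\frac{2013}{1829369} \approx 0.0011004$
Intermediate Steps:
$G{\left(B,y \right)} = \frac{7829}{671}$ ($G{\left(B,y \right)} = - \frac{115}{-2 - 9} + \frac{74}{61} = - \frac{115}{-2 - 9} + 74 \cdot \frac{1}{61} = - \frac{115}{-11} + \frac{74}{61} = \left(-115\right) \left(- \frac{1}{11}\right) + \frac{74}{61} = \frac{115}{11} + \frac{74}{61} = \frac{7829}{671}$)
$\frac{1}{G{\left(-178,-59 \right)} - 2738} \left(-3\right) = \frac{1}{\frac{7829}{671} - 2738} \left(-3\right) = \frac{1}{- \frac{1829369}{671}} \left(-3\right) = \left(- \frac{671}{1829369}\right) \left(-3\right) = \frac{2013}{1829369}$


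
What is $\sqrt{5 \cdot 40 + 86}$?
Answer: $\sqrt{286} \approx 16.912$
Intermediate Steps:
$\sqrt{5 \cdot 40 + 86} = \sqrt{200 + 86} = \sqrt{286}$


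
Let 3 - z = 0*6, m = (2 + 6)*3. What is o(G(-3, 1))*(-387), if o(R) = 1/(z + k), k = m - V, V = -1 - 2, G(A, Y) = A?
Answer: -129/10 ≈ -12.900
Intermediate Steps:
m = 24 (m = 8*3 = 24)
V = -3
z = 3 (z = 3 - 0*6 = 3 - 1*0 = 3 + 0 = 3)
k = 27 (k = 24 - 1*(-3) = 24 + 3 = 27)
o(R) = 1/30 (o(R) = 1/(3 + 27) = 1/30)
o(G(-3, 1))*(-387) = (1/30)*(-387) = -129/10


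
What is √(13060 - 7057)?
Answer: 3*√667 ≈ 77.479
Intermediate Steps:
√(13060 - 7057) = √6003 = 3*√667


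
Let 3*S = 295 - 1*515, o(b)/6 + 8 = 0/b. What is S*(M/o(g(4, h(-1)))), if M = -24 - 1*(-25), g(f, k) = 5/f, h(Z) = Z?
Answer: 55/36 ≈ 1.5278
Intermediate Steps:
o(b) = -48 (o(b) = -48 + 6*(0/b) = -48 + 6*0 = -48 + 0 = -48)
S = -220/3 (S = (295 - 1*515)/3 = (295 - 515)/3 = (1/3)*(-220) = -220/3 ≈ -73.333)
M = 1 (M = -24 + 25 = 1)
S*(M/o(g(4, h(-1)))) = -220/(3*(-48)) = -220*(-1)/(3*48) = -220/3*(-1/48) = 55/36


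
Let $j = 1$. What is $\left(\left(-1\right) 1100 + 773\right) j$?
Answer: $-327$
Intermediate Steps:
$\left(\left(-1\right) 1100 + 773\right) j = \left(\left(-1\right) 1100 + 773\right) 1 = \left(-1100 + 773\right) 1 = \left(-327\right) 1 = -327$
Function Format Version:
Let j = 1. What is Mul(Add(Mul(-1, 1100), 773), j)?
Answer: -327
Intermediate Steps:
Mul(Add(Mul(-1, 1100), 773), j) = Mul(Add(Mul(-1, 1100), 773), 1) = Mul(Add(-1100, 773), 1) = Mul(-327, 1) = -327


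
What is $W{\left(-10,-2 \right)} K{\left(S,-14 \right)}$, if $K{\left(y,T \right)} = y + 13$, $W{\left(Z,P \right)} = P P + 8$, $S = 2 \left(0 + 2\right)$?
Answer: $204$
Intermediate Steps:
$S = 4$ ($S = 2 \cdot 2 = 4$)
$W{\left(Z,P \right)} = 8 + P^{2}$ ($W{\left(Z,P \right)} = P^{2} + 8 = 8 + P^{2}$)
$K{\left(y,T \right)} = 13 + y$
$W{\left(-10,-2 \right)} K{\left(S,-14 \right)} = \left(8 + \left(-2\right)^{2}\right) \left(13 + 4\right) = \left(8 + 4\right) 17 = 12 \cdot 17 = 204$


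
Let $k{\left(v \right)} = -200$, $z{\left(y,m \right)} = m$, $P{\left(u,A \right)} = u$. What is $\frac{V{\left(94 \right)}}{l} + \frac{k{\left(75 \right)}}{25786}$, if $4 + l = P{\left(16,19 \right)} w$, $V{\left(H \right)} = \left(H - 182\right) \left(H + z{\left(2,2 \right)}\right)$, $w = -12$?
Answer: $\frac{27225116}{631757} \approx 43.094$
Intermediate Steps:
$V{\left(H \right)} = \left(-182 + H\right) \left(2 + H\right)$ ($V{\left(H \right)} = \left(H - 182\right) \left(H + 2\right) = \left(-182 + H\right) \left(2 + H\right)$)
$l = -196$ ($l = -4 + 16 \left(-12\right) = -4 - 192 = -196$)
$\frac{V{\left(94 \right)}}{l} + \frac{k{\left(75 \right)}}{25786} = \frac{-364 + 94^{2} - 16920}{-196} - \frac{200}{25786} = \left(-364 + 8836 - 16920\right) \left(- \frac{1}{196}\right) - \frac{100}{12893} = \left(-8448\right) \left(- \frac{1}{196}\right) - \frac{100}{12893} = \frac{2112}{49} - \frac{100}{12893} = \frac{27225116}{631757}$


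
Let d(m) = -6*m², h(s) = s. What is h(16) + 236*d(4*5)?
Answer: -566384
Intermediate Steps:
h(16) + 236*d(4*5) = 16 + 236*(-6*(4*5)²) = 16 + 236*(-6*20²) = 16 + 236*(-6*400) = 16 + 236*(-2400) = 16 - 566400 = -566384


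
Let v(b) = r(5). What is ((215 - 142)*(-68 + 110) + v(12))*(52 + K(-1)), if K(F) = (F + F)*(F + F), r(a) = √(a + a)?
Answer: 171696 + 56*√10 ≈ 1.7187e+5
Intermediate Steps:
r(a) = √2*√a (r(a) = √(2*a) = √2*√a)
v(b) = √10 (v(b) = √2*√5 = √10)
K(F) = 4*F² (K(F) = (2*F)*(2*F) = 4*F²)
((215 - 142)*(-68 + 110) + v(12))*(52 + K(-1)) = ((215 - 142)*(-68 + 110) + √10)*(52 + 4*(-1)²) = (73*42 + √10)*(52 + 4*1) = (3066 + √10)*(52 + 4) = (3066 + √10)*56 = 171696 + 56*√10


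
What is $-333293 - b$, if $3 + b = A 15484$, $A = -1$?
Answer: $-317806$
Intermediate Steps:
$b = -15487$ ($b = -3 - 15484 = -15487$)
$-333293 - b = -333293 - -15487 = -333293 + 15487 = -317806$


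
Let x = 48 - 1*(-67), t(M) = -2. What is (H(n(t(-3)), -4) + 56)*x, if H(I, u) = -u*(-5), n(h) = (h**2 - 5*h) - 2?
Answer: 4140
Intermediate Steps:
x = 115 (x = 48 + 67 = 115)
n(h) = -2 + h**2 - 5*h
H(I, u) = 5*u
(H(n(t(-3)), -4) + 56)*x = (5*(-4) + 56)*115 = (-20 + 56)*115 = 36*115 = 4140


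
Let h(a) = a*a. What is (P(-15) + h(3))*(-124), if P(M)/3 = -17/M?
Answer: -7688/5 ≈ -1537.6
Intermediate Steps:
h(a) = a²
P(M) = -51/M (P(M) = 3*(-17/M) = -51/M)
(P(-15) + h(3))*(-124) = (-51/(-15) + 3²)*(-124) = (-51*(-1/15) + 9)*(-124) = (17/5 + 9)*(-124) = (62/5)*(-124) = -7688/5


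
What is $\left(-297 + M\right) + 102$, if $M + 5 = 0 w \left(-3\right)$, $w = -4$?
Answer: $-200$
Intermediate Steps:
$M = -5$ ($M = -5 + 0 \left(-4\right) \left(-3\right) = -5 + 0 \left(-3\right) = -5 + 0 = -5$)
$\left(-297 + M\right) + 102 = \left(-297 - 5\right) + 102 = -302 + 102 = -200$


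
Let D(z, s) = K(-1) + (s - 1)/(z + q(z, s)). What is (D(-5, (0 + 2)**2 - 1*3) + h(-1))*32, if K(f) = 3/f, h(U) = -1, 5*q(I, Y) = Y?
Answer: -128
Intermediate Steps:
q(I, Y) = Y/5
D(z, s) = -3 + (-1 + s)/(z + s/5) (D(z, s) = 3/(-1) + (s - 1)/(z + s/5) = 3*(-1) + (-1 + s)/(z + s/5) = -3 + (-1 + s)/(z + s/5))
(D(-5, (0 + 2)**2 - 1*3) + h(-1))*32 = ((-5 - 15*(-5) + 2*((0 + 2)**2 - 1*3))/(((0 + 2)**2 - 1*3) + 5*(-5)) - 1)*32 = ((-5 + 75 + 2*(2**2 - 3))/((2**2 - 3) - 25) - 1)*32 = ((-5 + 75 + 2*(4 - 3))/((4 - 3) - 25) - 1)*32 = ((-5 + 75 + 2*1)/(1 - 25) - 1)*32 = ((-5 + 75 + 2)/(-24) - 1)*32 = (-1/24*72 - 1)*32 = (-3 - 1)*32 = -4*32 = -128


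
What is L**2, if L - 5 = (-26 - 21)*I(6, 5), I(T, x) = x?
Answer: 52900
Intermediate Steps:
L = -230 (L = 5 + (-26 - 21)*5 = 5 - 47*5 = 5 - 235 = -230)
L**2 = (-230)**2 = 52900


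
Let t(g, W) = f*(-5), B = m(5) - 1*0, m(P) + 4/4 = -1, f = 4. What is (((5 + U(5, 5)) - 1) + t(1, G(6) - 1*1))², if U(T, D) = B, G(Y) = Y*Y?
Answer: 324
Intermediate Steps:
m(P) = -2 (m(P) = -1 - 1 = -2)
G(Y) = Y²
B = -2 (B = -2 - 1*0 = -2 + 0 = -2)
U(T, D) = -2
t(g, W) = -20 (t(g, W) = 4*(-5) = -20)
(((5 + U(5, 5)) - 1) + t(1, G(6) - 1*1))² = (((5 - 2) - 1) - 20)² = ((3 - 1) - 20)² = (2 - 20)² = (-18)² = 324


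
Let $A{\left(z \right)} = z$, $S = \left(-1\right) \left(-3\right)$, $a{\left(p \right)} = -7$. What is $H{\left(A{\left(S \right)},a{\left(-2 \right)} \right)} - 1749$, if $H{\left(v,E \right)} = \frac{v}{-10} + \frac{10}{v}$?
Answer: $- \frac{52379}{30} \approx -1746.0$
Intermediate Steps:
$S = 3$
$H{\left(v,E \right)} = \frac{10}{v} - \frac{v}{10}$ ($H{\left(v,E \right)} = v \left(- \frac{1}{10}\right) + \frac{10}{v} = - \frac{v}{10} + \frac{10}{v} = \frac{10}{v} - \frac{v}{10}$)
$H{\left(A{\left(S \right)},a{\left(-2 \right)} \right)} - 1749 = \left(\frac{10}{3} - \frac{3}{10}\right) - 1749 = \frac{91}{30} - 1749 = - \frac{52379}{30}$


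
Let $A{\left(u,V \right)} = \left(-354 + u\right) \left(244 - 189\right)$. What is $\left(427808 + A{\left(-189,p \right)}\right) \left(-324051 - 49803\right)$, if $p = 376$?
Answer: $-148772582322$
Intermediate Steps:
$A{\left(u,V \right)} = -19470 + 55 u$ ($A{\left(u,V \right)} = \left(-354 + u\right) 55 = -19470 + 55 u$)
$\left(427808 + A{\left(-189,p \right)}\right) \left(-324051 - 49803\right) = \left(427808 + \left(-19470 + 55 \left(-189\right)\right)\right) \left(-324051 - 49803\right) = \left(427808 - 29865\right) \left(-373854\right) = 397943 \left(-373854\right) = -148772582322$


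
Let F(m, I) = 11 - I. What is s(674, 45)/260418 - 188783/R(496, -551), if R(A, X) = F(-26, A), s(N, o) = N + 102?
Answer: 24581433827/63151365 ≈ 389.25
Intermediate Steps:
s(N, o) = 102 + N
R(A, X) = 11 - A
s(674, 45)/260418 - 188783/R(496, -551) = (102 + 674)/260418 - 188783/(11 - 1*496) = 776*(1/260418) - 188783/(11 - 496) = 388/130209 - 188783/(-485) = 388/130209 - 188783*(-1/485) = 388/130209 + 188783/485 = 24581433827/63151365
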